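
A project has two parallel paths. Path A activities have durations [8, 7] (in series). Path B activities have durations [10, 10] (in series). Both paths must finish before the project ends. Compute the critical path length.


Path A total = 8 + 7 = 15
Path B total = 10 + 10 = 20
Critical path = longest path = max(15, 20) = 20

20


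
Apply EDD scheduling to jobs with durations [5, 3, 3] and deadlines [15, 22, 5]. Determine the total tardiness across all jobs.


Sort by due date (EDD order): [(3, 5), (5, 15), (3, 22)]
Compute completion times and tardiness:
  Job 1: p=3, d=5, C=3, tardiness=max(0,3-5)=0
  Job 2: p=5, d=15, C=8, tardiness=max(0,8-15)=0
  Job 3: p=3, d=22, C=11, tardiness=max(0,11-22)=0
Total tardiness = 0

0


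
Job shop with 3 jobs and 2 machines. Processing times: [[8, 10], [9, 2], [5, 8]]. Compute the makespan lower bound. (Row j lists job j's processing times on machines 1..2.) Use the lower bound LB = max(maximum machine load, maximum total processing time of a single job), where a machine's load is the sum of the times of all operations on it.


Machine loads:
  Machine 1: 8 + 9 + 5 = 22
  Machine 2: 10 + 2 + 8 = 20
Max machine load = 22
Job totals:
  Job 1: 18
  Job 2: 11
  Job 3: 13
Max job total = 18
Lower bound = max(22, 18) = 22

22


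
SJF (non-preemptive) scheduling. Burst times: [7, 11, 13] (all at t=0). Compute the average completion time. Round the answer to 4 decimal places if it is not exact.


SJF order (ascending): [7, 11, 13]
Completion times:
  Job 1: burst=7, C=7
  Job 2: burst=11, C=18
  Job 3: burst=13, C=31
Average completion = 56/3 = 18.6667

18.6667


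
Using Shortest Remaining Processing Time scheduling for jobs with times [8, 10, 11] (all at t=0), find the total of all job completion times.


Since all jobs arrive at t=0, SRPT equals SPT ordering.
SPT order: [8, 10, 11]
Completion times:
  Job 1: p=8, C=8
  Job 2: p=10, C=18
  Job 3: p=11, C=29
Total completion time = 8 + 18 + 29 = 55

55


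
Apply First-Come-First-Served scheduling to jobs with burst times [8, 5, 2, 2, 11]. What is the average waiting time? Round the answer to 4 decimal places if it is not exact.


FCFS order (as given): [8, 5, 2, 2, 11]
Waiting times:
  Job 1: wait = 0
  Job 2: wait = 8
  Job 3: wait = 13
  Job 4: wait = 15
  Job 5: wait = 17
Sum of waiting times = 53
Average waiting time = 53/5 = 10.6

10.6


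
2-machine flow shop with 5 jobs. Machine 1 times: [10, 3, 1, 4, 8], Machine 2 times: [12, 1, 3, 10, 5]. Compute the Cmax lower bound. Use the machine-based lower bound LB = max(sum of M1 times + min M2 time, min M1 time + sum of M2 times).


LB1 = sum(M1 times) + min(M2 times) = 26 + 1 = 27
LB2 = min(M1 times) + sum(M2 times) = 1 + 31 = 32
Lower bound = max(LB1, LB2) = max(27, 32) = 32

32


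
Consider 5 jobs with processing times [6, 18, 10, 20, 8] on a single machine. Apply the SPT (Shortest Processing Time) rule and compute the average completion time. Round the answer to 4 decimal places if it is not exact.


Sort jobs by processing time (SPT order): [6, 8, 10, 18, 20]
Compute completion times sequentially:
  Job 1: processing = 6, completes at 6
  Job 2: processing = 8, completes at 14
  Job 3: processing = 10, completes at 24
  Job 4: processing = 18, completes at 42
  Job 5: processing = 20, completes at 62
Sum of completion times = 148
Average completion time = 148/5 = 29.6

29.6


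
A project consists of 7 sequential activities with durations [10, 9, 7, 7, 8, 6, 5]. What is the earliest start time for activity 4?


Activity 4 starts after activities 1 through 3 complete.
Predecessor durations: [10, 9, 7]
ES = 10 + 9 + 7 = 26

26


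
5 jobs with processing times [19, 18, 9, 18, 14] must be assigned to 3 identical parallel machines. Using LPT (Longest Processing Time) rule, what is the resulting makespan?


Sort jobs in decreasing order (LPT): [19, 18, 18, 14, 9]
Assign each job to the least loaded machine:
  Machine 1: jobs [19], load = 19
  Machine 2: jobs [18, 14], load = 32
  Machine 3: jobs [18, 9], load = 27
Makespan = max load = 32

32


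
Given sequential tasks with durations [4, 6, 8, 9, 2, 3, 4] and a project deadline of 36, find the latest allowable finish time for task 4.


LF(activity 4) = deadline - sum of successor durations
Successors: activities 5 through 7 with durations [2, 3, 4]
Sum of successor durations = 9
LF = 36 - 9 = 27

27


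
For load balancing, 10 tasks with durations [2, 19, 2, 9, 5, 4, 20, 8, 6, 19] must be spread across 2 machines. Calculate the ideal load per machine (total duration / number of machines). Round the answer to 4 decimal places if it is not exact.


Total processing time = 2 + 19 + 2 + 9 + 5 + 4 + 20 + 8 + 6 + 19 = 94
Number of machines = 2
Ideal balanced load = 94 / 2 = 47.0

47.0


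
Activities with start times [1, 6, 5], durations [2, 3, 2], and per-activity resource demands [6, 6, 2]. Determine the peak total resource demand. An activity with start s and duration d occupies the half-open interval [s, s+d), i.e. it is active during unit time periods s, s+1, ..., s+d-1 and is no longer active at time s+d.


Each activity i is active on [start_i, start_i + duration_i).
Compute total resource usage per time slot:
  t=0: active resources = [], total = 0
  t=1: active resources = [6], total = 6
  t=2: active resources = [6], total = 6
  t=3: active resources = [], total = 0
  t=4: active resources = [], total = 0
  t=5: active resources = [2], total = 2
  t=6: active resources = [6, 2], total = 8
  t=7: active resources = [6], total = 6
  t=8: active resources = [6], total = 6
Peak resource demand = 8

8


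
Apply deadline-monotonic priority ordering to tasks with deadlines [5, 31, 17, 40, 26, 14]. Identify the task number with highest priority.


Sort tasks by relative deadline (ascending):
  Task 1: deadline = 5
  Task 6: deadline = 14
  Task 3: deadline = 17
  Task 5: deadline = 26
  Task 2: deadline = 31
  Task 4: deadline = 40
Priority order (highest first): [1, 6, 3, 5, 2, 4]
Highest priority task = 1

1


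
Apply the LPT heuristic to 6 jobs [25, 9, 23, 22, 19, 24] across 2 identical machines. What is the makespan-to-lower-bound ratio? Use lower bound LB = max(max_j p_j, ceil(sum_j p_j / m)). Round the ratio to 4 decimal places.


LPT order: [25, 24, 23, 22, 19, 9]
Machine loads after assignment: [66, 56]
LPT makespan = 66
Lower bound = max(max_job, ceil(total/2)) = max(25, 61) = 61
Ratio = 66 / 61 = 1.082

1.082


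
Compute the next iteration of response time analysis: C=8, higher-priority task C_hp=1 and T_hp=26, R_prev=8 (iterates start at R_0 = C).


R_next = C + ceil(R_prev / T_hp) * C_hp
ceil(8 / 26) = ceil(0.3077) = 1
Interference = 1 * 1 = 1
R_next = 8 + 1 = 9

9


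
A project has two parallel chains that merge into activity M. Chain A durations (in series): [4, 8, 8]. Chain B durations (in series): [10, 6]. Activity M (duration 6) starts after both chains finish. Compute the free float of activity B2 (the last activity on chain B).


ES(B2) = sum of predecessors on chain B = 10
EF(B2) = ES + duration = 10 + 6 = 16
Successor of B2 is M. ES(M) = max(sum(A), sum(B)) = max(20, 16) = 20
Free float = ES(successor) - EF(current) = 20 - 16 = 4

4


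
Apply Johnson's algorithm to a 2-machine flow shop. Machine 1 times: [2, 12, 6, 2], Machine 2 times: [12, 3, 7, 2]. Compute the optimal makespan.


Apply Johnson's rule:
  Group 1 (a <= b): [(1, 2, 12), (4, 2, 2), (3, 6, 7)]
  Group 2 (a > b): [(2, 12, 3)]
Optimal job order: [1, 4, 3, 2]
Schedule:
  Job 1: M1 done at 2, M2 done at 14
  Job 4: M1 done at 4, M2 done at 16
  Job 3: M1 done at 10, M2 done at 23
  Job 2: M1 done at 22, M2 done at 26
Makespan = 26

26


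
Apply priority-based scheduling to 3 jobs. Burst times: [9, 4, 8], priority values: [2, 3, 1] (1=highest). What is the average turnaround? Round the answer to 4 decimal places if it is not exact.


Sort by priority (ascending = highest first):
Order: [(1, 8), (2, 9), (3, 4)]
Completion times:
  Priority 1, burst=8, C=8
  Priority 2, burst=9, C=17
  Priority 3, burst=4, C=21
Average turnaround = 46/3 = 15.3333

15.3333


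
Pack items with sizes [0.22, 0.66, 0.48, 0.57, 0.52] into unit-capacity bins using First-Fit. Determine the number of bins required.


Place items sequentially using First-Fit:
  Item 0.22 -> new Bin 1
  Item 0.66 -> Bin 1 (now 0.88)
  Item 0.48 -> new Bin 2
  Item 0.57 -> new Bin 3
  Item 0.52 -> Bin 2 (now 1.0)
Total bins used = 3

3


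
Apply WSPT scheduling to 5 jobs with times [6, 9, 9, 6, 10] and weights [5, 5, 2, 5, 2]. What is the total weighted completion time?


Compute p/w ratios and sort ascending (WSPT): [(6, 5), (6, 5), (9, 5), (9, 2), (10, 2)]
Compute weighted completion times:
  Job (p=6,w=5): C=6, w*C=5*6=30
  Job (p=6,w=5): C=12, w*C=5*12=60
  Job (p=9,w=5): C=21, w*C=5*21=105
  Job (p=9,w=2): C=30, w*C=2*30=60
  Job (p=10,w=2): C=40, w*C=2*40=80
Total weighted completion time = 335

335


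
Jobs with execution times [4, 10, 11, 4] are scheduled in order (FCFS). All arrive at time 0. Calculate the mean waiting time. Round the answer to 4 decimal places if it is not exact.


FCFS order (as given): [4, 10, 11, 4]
Waiting times:
  Job 1: wait = 0
  Job 2: wait = 4
  Job 3: wait = 14
  Job 4: wait = 25
Sum of waiting times = 43
Average waiting time = 43/4 = 10.75

10.75


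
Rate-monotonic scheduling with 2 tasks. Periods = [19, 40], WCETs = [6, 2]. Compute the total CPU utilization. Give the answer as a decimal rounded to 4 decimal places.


Compute individual utilizations (exact fractions):
  Task 1: C/T = 6/19 (approx. 0.3158)
  Task 2: C/T = 2/40 = 1/20 (approx. 0.05)
Total utilization U = 6/19 + 1/20 = 139/380
Rounded to 4 decimal places: U = 0.3658
RM (Liu & Layland) bound for 2 tasks = 0.828427; compare with U = 139/380 (approx. 0.365789)
U <= bound, so schedulable by RM sufficient condition.

0.3658


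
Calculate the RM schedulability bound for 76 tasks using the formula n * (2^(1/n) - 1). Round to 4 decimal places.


Compute 2^(1/76) = 1.0091620748
Subtract 1: 1.0091620748 - 1 = 0.0091620748
Multiply by n: 76 * 0.0091620748 = 0.6963176848
Round to 4 dp: 0.6963

0.6963


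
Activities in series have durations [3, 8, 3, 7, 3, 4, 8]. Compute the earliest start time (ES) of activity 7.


Activity 7 starts after activities 1 through 6 complete.
Predecessor durations: [3, 8, 3, 7, 3, 4]
ES = 3 + 8 + 3 + 7 + 3 + 4 = 28

28


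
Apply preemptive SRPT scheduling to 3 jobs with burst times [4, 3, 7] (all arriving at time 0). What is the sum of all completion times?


Since all jobs arrive at t=0, SRPT equals SPT ordering.
SPT order: [3, 4, 7]
Completion times:
  Job 1: p=3, C=3
  Job 2: p=4, C=7
  Job 3: p=7, C=14
Total completion time = 3 + 7 + 14 = 24

24


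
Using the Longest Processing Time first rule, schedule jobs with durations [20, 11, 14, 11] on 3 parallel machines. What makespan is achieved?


Sort jobs in decreasing order (LPT): [20, 14, 11, 11]
Assign each job to the least loaded machine:
  Machine 1: jobs [20], load = 20
  Machine 2: jobs [14], load = 14
  Machine 3: jobs [11, 11], load = 22
Makespan = max load = 22

22


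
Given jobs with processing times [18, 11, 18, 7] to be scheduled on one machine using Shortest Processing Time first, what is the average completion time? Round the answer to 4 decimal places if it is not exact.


Sort jobs by processing time (SPT order): [7, 11, 18, 18]
Compute completion times sequentially:
  Job 1: processing = 7, completes at 7
  Job 2: processing = 11, completes at 18
  Job 3: processing = 18, completes at 36
  Job 4: processing = 18, completes at 54
Sum of completion times = 115
Average completion time = 115/4 = 28.75

28.75


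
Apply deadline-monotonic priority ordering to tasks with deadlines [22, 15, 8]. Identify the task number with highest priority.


Sort tasks by relative deadline (ascending):
  Task 3: deadline = 8
  Task 2: deadline = 15
  Task 1: deadline = 22
Priority order (highest first): [3, 2, 1]
Highest priority task = 3

3


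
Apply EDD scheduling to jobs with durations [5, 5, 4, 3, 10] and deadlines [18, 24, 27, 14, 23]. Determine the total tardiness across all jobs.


Sort by due date (EDD order): [(3, 14), (5, 18), (10, 23), (5, 24), (4, 27)]
Compute completion times and tardiness:
  Job 1: p=3, d=14, C=3, tardiness=max(0,3-14)=0
  Job 2: p=5, d=18, C=8, tardiness=max(0,8-18)=0
  Job 3: p=10, d=23, C=18, tardiness=max(0,18-23)=0
  Job 4: p=5, d=24, C=23, tardiness=max(0,23-24)=0
  Job 5: p=4, d=27, C=27, tardiness=max(0,27-27)=0
Total tardiness = 0

0


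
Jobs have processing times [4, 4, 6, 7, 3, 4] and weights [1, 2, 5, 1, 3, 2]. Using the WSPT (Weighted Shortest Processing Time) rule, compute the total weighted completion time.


Compute p/w ratios and sort ascending (WSPT): [(3, 3), (6, 5), (4, 2), (4, 2), (4, 1), (7, 1)]
Compute weighted completion times:
  Job (p=3,w=3): C=3, w*C=3*3=9
  Job (p=6,w=5): C=9, w*C=5*9=45
  Job (p=4,w=2): C=13, w*C=2*13=26
  Job (p=4,w=2): C=17, w*C=2*17=34
  Job (p=4,w=1): C=21, w*C=1*21=21
  Job (p=7,w=1): C=28, w*C=1*28=28
Total weighted completion time = 163

163


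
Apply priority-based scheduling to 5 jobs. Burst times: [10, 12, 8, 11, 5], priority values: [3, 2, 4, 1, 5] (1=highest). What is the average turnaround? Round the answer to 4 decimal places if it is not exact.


Sort by priority (ascending = highest first):
Order: [(1, 11), (2, 12), (3, 10), (4, 8), (5, 5)]
Completion times:
  Priority 1, burst=11, C=11
  Priority 2, burst=12, C=23
  Priority 3, burst=10, C=33
  Priority 4, burst=8, C=41
  Priority 5, burst=5, C=46
Average turnaround = 154/5 = 30.8

30.8


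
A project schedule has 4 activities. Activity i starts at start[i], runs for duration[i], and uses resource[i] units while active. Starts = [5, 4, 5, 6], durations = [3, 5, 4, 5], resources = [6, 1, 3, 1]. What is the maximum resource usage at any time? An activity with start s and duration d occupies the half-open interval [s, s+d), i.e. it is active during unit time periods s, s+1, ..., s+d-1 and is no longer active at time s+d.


Each activity i is active on [start_i, start_i + duration_i).
Compute total resource usage per time slot:
  t=0: active resources = [], total = 0
  t=1: active resources = [], total = 0
  t=2: active resources = [], total = 0
  t=3: active resources = [], total = 0
  t=4: active resources = [1], total = 1
  t=5: active resources = [6, 1, 3], total = 10
  t=6: active resources = [6, 1, 3, 1], total = 11
  t=7: active resources = [6, 1, 3, 1], total = 11
  t=8: active resources = [1, 3, 1], total = 5
  t=9: active resources = [1], total = 1
  t=10: active resources = [1], total = 1
Peak resource demand = 11

11


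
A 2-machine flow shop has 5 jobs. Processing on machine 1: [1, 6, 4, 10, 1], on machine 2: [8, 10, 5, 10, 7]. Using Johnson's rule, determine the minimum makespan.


Apply Johnson's rule:
  Group 1 (a <= b): [(1, 1, 8), (5, 1, 7), (3, 4, 5), (2, 6, 10), (4, 10, 10)]
  Group 2 (a > b): []
Optimal job order: [1, 5, 3, 2, 4]
Schedule:
  Job 1: M1 done at 1, M2 done at 9
  Job 5: M1 done at 2, M2 done at 16
  Job 3: M1 done at 6, M2 done at 21
  Job 2: M1 done at 12, M2 done at 31
  Job 4: M1 done at 22, M2 done at 41
Makespan = 41

41


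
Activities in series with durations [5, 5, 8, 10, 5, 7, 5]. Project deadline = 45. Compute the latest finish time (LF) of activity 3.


LF(activity 3) = deadline - sum of successor durations
Successors: activities 4 through 7 with durations [10, 5, 7, 5]
Sum of successor durations = 27
LF = 45 - 27 = 18

18


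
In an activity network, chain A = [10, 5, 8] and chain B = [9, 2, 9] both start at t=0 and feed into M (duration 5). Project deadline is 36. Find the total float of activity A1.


Forward pass: ES(A1) = sum of predecessors on chain A = 0
EF = ES + duration = 0 + 10 = 10
Backward pass: LF(M) = deadline = 36; LS(M) = 36 - 5 = 31
LF(A1) = LS(M) - sum(successors on chain A) = 31 - 13 = 18
LS = LF - duration = 18 - 10 = 8
Total float = LS - ES = 8 - 0 = 8

8


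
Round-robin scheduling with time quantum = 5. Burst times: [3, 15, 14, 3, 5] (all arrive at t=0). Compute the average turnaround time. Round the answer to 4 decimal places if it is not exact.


Time quantum = 5
Execution trace:
  J1 runs 3 units, time = 3
  J2 runs 5 units, time = 8
  J3 runs 5 units, time = 13
  J4 runs 3 units, time = 16
  J5 runs 5 units, time = 21
  J2 runs 5 units, time = 26
  J3 runs 5 units, time = 31
  J2 runs 5 units, time = 36
  J3 runs 4 units, time = 40
Finish times: [3, 36, 40, 16, 21]
Average turnaround = 116/5 = 23.2

23.2


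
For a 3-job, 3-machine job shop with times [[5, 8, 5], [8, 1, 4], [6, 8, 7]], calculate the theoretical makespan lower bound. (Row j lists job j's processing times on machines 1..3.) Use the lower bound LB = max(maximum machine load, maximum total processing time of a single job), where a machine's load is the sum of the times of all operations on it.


Machine loads:
  Machine 1: 5 + 8 + 6 = 19
  Machine 2: 8 + 1 + 8 = 17
  Machine 3: 5 + 4 + 7 = 16
Max machine load = 19
Job totals:
  Job 1: 18
  Job 2: 13
  Job 3: 21
Max job total = 21
Lower bound = max(19, 21) = 21

21


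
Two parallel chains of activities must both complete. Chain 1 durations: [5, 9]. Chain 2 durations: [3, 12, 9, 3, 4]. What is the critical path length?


Path A total = 5 + 9 = 14
Path B total = 3 + 12 + 9 + 3 + 4 = 31
Critical path = longest path = max(14, 31) = 31

31


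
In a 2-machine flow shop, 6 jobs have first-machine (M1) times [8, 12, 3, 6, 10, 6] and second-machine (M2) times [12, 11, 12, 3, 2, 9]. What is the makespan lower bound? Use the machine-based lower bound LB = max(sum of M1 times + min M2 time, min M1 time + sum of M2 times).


LB1 = sum(M1 times) + min(M2 times) = 45 + 2 = 47
LB2 = min(M1 times) + sum(M2 times) = 3 + 49 = 52
Lower bound = max(LB1, LB2) = max(47, 52) = 52

52


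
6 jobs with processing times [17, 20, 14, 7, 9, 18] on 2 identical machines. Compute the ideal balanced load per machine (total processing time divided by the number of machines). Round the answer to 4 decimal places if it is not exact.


Total processing time = 17 + 20 + 14 + 7 + 9 + 18 = 85
Number of machines = 2
Ideal balanced load = 85 / 2 = 42.5

42.5


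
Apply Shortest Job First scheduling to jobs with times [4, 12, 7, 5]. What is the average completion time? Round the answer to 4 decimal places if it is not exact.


SJF order (ascending): [4, 5, 7, 12]
Completion times:
  Job 1: burst=4, C=4
  Job 2: burst=5, C=9
  Job 3: burst=7, C=16
  Job 4: burst=12, C=28
Average completion = 57/4 = 14.25

14.25


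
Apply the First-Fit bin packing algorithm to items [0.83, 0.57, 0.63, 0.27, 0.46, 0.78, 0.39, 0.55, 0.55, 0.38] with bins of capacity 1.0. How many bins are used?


Place items sequentially using First-Fit:
  Item 0.83 -> new Bin 1
  Item 0.57 -> new Bin 2
  Item 0.63 -> new Bin 3
  Item 0.27 -> Bin 2 (now 0.84)
  Item 0.46 -> new Bin 4
  Item 0.78 -> new Bin 5
  Item 0.39 -> Bin 4 (now 0.85)
  Item 0.55 -> new Bin 6
  Item 0.55 -> new Bin 7
  Item 0.38 -> Bin 6 (now 0.93)
Total bins used = 7

7


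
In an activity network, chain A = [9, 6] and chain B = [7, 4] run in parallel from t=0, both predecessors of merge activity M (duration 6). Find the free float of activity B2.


ES(B2) = sum of predecessors on chain B = 7
EF(B2) = ES + duration = 7 + 4 = 11
Successor of B2 is M. ES(M) = max(sum(A), sum(B)) = max(15, 11) = 15
Free float = ES(successor) - EF(current) = 15 - 11 = 4

4


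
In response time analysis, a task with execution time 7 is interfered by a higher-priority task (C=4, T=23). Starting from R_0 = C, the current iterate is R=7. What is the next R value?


R_next = C + ceil(R_prev / T_hp) * C_hp
ceil(7 / 23) = ceil(0.3043) = 1
Interference = 1 * 4 = 4
R_next = 7 + 4 = 11

11


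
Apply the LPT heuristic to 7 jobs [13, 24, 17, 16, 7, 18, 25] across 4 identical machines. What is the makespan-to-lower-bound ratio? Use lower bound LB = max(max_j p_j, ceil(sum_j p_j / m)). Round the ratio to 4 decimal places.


LPT order: [25, 24, 18, 17, 16, 13, 7]
Machine loads after assignment: [25, 31, 31, 33]
LPT makespan = 33
Lower bound = max(max_job, ceil(total/4)) = max(25, 30) = 30
Ratio = 33 / 30 = 1.1

1.1


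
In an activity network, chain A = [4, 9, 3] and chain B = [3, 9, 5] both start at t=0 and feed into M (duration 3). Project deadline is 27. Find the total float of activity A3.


Forward pass: ES(A3) = sum of predecessors on chain A = 13
EF = ES + duration = 13 + 3 = 16
Backward pass: LF(M) = deadline = 27; LS(M) = 27 - 3 = 24
LF(A3) = LS(M) - sum(successors on chain A) = 24 - 0 = 24
LS = LF - duration = 24 - 3 = 21
Total float = LS - ES = 21 - 13 = 8

8


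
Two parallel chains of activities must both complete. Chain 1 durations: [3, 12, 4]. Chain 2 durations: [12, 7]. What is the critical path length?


Path A total = 3 + 12 + 4 = 19
Path B total = 12 + 7 = 19
Critical path = longest path = max(19, 19) = 19

19


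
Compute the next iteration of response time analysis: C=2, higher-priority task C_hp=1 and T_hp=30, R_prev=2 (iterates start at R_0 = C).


R_next = C + ceil(R_prev / T_hp) * C_hp
ceil(2 / 30) = ceil(0.0667) = 1
Interference = 1 * 1 = 1
R_next = 2 + 1 = 3

3


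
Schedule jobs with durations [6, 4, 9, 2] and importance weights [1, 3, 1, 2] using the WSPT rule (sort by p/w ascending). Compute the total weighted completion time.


Compute p/w ratios and sort ascending (WSPT): [(2, 2), (4, 3), (6, 1), (9, 1)]
Compute weighted completion times:
  Job (p=2,w=2): C=2, w*C=2*2=4
  Job (p=4,w=3): C=6, w*C=3*6=18
  Job (p=6,w=1): C=12, w*C=1*12=12
  Job (p=9,w=1): C=21, w*C=1*21=21
Total weighted completion time = 55

55


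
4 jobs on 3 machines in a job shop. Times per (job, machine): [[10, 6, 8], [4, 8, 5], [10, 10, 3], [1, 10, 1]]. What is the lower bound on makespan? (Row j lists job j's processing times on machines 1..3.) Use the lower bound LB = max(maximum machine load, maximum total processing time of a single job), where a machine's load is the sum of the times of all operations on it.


Machine loads:
  Machine 1: 10 + 4 + 10 + 1 = 25
  Machine 2: 6 + 8 + 10 + 10 = 34
  Machine 3: 8 + 5 + 3 + 1 = 17
Max machine load = 34
Job totals:
  Job 1: 24
  Job 2: 17
  Job 3: 23
  Job 4: 12
Max job total = 24
Lower bound = max(34, 24) = 34

34


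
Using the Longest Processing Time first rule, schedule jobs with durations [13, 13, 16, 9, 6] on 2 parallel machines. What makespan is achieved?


Sort jobs in decreasing order (LPT): [16, 13, 13, 9, 6]
Assign each job to the least loaded machine:
  Machine 1: jobs [16, 9, 6], load = 31
  Machine 2: jobs [13, 13], load = 26
Makespan = max load = 31

31


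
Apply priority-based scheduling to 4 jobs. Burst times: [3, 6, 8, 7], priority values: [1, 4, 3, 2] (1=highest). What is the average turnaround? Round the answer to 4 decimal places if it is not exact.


Sort by priority (ascending = highest first):
Order: [(1, 3), (2, 7), (3, 8), (4, 6)]
Completion times:
  Priority 1, burst=3, C=3
  Priority 2, burst=7, C=10
  Priority 3, burst=8, C=18
  Priority 4, burst=6, C=24
Average turnaround = 55/4 = 13.75

13.75


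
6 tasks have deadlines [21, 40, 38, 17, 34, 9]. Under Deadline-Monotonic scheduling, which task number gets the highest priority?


Sort tasks by relative deadline (ascending):
  Task 6: deadline = 9
  Task 4: deadline = 17
  Task 1: deadline = 21
  Task 5: deadline = 34
  Task 3: deadline = 38
  Task 2: deadline = 40
Priority order (highest first): [6, 4, 1, 5, 3, 2]
Highest priority task = 6

6


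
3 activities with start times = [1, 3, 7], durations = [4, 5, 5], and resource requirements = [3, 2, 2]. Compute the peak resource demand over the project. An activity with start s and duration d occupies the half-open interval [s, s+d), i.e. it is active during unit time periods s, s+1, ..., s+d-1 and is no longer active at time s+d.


Each activity i is active on [start_i, start_i + duration_i).
Compute total resource usage per time slot:
  t=0: active resources = [], total = 0
  t=1: active resources = [3], total = 3
  t=2: active resources = [3], total = 3
  t=3: active resources = [3, 2], total = 5
  t=4: active resources = [3, 2], total = 5
  t=5: active resources = [2], total = 2
  t=6: active resources = [2], total = 2
  t=7: active resources = [2, 2], total = 4
  t=8: active resources = [2], total = 2
  t=9: active resources = [2], total = 2
  t=10: active resources = [2], total = 2
  t=11: active resources = [2], total = 2
Peak resource demand = 5

5


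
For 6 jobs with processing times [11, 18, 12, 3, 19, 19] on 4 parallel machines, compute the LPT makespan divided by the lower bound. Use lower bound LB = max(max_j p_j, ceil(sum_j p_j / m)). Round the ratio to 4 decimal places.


LPT order: [19, 19, 18, 12, 11, 3]
Machine loads after assignment: [19, 19, 21, 23]
LPT makespan = 23
Lower bound = max(max_job, ceil(total/4)) = max(19, 21) = 21
Ratio = 23 / 21 = 1.0952

1.0952


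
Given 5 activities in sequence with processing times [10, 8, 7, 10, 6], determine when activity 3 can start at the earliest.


Activity 3 starts after activities 1 through 2 complete.
Predecessor durations: [10, 8]
ES = 10 + 8 = 18

18


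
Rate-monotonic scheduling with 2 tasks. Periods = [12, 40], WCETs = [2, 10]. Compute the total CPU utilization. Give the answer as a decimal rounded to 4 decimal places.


Compute individual utilizations (exact fractions):
  Task 1: C/T = 2/12 = 1/6 (approx. 0.1667)
  Task 2: C/T = 10/40 = 1/4 (approx. 0.25)
Total utilization U = 1/6 + 1/4 = 5/12
Rounded to 4 decimal places: U = 0.4167
RM (Liu & Layland) bound for 2 tasks = 0.828427; compare with U = 5/12 (approx. 0.416667)
U <= bound, so schedulable by RM sufficient condition.

0.4167


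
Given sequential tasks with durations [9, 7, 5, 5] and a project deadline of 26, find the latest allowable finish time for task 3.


LF(activity 3) = deadline - sum of successor durations
Successors: activities 4 through 4 with durations [5]
Sum of successor durations = 5
LF = 26 - 5 = 21

21


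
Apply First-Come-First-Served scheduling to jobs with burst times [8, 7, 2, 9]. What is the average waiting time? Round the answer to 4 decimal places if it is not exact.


FCFS order (as given): [8, 7, 2, 9]
Waiting times:
  Job 1: wait = 0
  Job 2: wait = 8
  Job 3: wait = 15
  Job 4: wait = 17
Sum of waiting times = 40
Average waiting time = 40/4 = 10.0

10.0


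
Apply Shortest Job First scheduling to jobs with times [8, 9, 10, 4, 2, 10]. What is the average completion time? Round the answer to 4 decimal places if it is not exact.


SJF order (ascending): [2, 4, 8, 9, 10, 10]
Completion times:
  Job 1: burst=2, C=2
  Job 2: burst=4, C=6
  Job 3: burst=8, C=14
  Job 4: burst=9, C=23
  Job 5: burst=10, C=33
  Job 6: burst=10, C=43
Average completion = 121/6 = 20.1667

20.1667


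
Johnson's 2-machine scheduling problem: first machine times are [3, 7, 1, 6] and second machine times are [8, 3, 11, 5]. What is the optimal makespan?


Apply Johnson's rule:
  Group 1 (a <= b): [(3, 1, 11), (1, 3, 8)]
  Group 2 (a > b): [(4, 6, 5), (2, 7, 3)]
Optimal job order: [3, 1, 4, 2]
Schedule:
  Job 3: M1 done at 1, M2 done at 12
  Job 1: M1 done at 4, M2 done at 20
  Job 4: M1 done at 10, M2 done at 25
  Job 2: M1 done at 17, M2 done at 28
Makespan = 28

28


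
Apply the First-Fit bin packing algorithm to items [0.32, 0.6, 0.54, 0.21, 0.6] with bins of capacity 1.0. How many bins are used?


Place items sequentially using First-Fit:
  Item 0.32 -> new Bin 1
  Item 0.6 -> Bin 1 (now 0.92)
  Item 0.54 -> new Bin 2
  Item 0.21 -> Bin 2 (now 0.75)
  Item 0.6 -> new Bin 3
Total bins used = 3

3


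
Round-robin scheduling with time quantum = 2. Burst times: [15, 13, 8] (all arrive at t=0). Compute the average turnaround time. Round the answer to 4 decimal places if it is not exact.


Time quantum = 2
Execution trace:
  J1 runs 2 units, time = 2
  J2 runs 2 units, time = 4
  J3 runs 2 units, time = 6
  J1 runs 2 units, time = 8
  J2 runs 2 units, time = 10
  J3 runs 2 units, time = 12
  J1 runs 2 units, time = 14
  J2 runs 2 units, time = 16
  J3 runs 2 units, time = 18
  J1 runs 2 units, time = 20
  J2 runs 2 units, time = 22
  J3 runs 2 units, time = 24
  J1 runs 2 units, time = 26
  J2 runs 2 units, time = 28
  J1 runs 2 units, time = 30
  J2 runs 2 units, time = 32
  J1 runs 2 units, time = 34
  J2 runs 1 units, time = 35
  J1 runs 1 units, time = 36
Finish times: [36, 35, 24]
Average turnaround = 95/3 = 31.6667

31.6667


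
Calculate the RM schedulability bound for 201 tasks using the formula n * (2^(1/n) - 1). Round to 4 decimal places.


Compute 2^(1/201) = 1.0034544463
Subtract 1: 1.0034544463 - 1 = 0.0034544463
Multiply by n: 201 * 0.0034544463 = 0.6943437063
Round to 4 dp: 0.6943

0.6943


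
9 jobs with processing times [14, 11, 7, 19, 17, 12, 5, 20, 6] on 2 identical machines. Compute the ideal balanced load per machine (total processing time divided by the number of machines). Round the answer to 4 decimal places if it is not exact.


Total processing time = 14 + 11 + 7 + 19 + 17 + 12 + 5 + 20 + 6 = 111
Number of machines = 2
Ideal balanced load = 111 / 2 = 55.5

55.5


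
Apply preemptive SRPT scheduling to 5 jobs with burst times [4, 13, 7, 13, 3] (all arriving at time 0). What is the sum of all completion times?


Since all jobs arrive at t=0, SRPT equals SPT ordering.
SPT order: [3, 4, 7, 13, 13]
Completion times:
  Job 1: p=3, C=3
  Job 2: p=4, C=7
  Job 3: p=7, C=14
  Job 4: p=13, C=27
  Job 5: p=13, C=40
Total completion time = 3 + 7 + 14 + 27 + 40 = 91

91


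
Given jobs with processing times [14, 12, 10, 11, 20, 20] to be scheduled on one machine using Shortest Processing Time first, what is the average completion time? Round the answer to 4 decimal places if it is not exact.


Sort jobs by processing time (SPT order): [10, 11, 12, 14, 20, 20]
Compute completion times sequentially:
  Job 1: processing = 10, completes at 10
  Job 2: processing = 11, completes at 21
  Job 3: processing = 12, completes at 33
  Job 4: processing = 14, completes at 47
  Job 5: processing = 20, completes at 67
  Job 6: processing = 20, completes at 87
Sum of completion times = 265
Average completion time = 265/6 = 44.1667

44.1667


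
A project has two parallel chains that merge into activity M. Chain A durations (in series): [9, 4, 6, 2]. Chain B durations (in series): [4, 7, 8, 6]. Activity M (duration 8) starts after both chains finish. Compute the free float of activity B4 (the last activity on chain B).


ES(B4) = sum of predecessors on chain B = 19
EF(B4) = ES + duration = 19 + 6 = 25
Successor of B4 is M. ES(M) = max(sum(A), sum(B)) = max(21, 25) = 25
Free float = ES(successor) - EF(current) = 25 - 25 = 0

0


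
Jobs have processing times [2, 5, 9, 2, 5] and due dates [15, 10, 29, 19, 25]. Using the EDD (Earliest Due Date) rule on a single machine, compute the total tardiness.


Sort by due date (EDD order): [(5, 10), (2, 15), (2, 19), (5, 25), (9, 29)]
Compute completion times and tardiness:
  Job 1: p=5, d=10, C=5, tardiness=max(0,5-10)=0
  Job 2: p=2, d=15, C=7, tardiness=max(0,7-15)=0
  Job 3: p=2, d=19, C=9, tardiness=max(0,9-19)=0
  Job 4: p=5, d=25, C=14, tardiness=max(0,14-25)=0
  Job 5: p=9, d=29, C=23, tardiness=max(0,23-29)=0
Total tardiness = 0

0


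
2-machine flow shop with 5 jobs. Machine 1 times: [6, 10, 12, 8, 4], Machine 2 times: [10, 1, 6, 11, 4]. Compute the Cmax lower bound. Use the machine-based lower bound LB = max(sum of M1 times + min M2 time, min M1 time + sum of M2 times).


LB1 = sum(M1 times) + min(M2 times) = 40 + 1 = 41
LB2 = min(M1 times) + sum(M2 times) = 4 + 32 = 36
Lower bound = max(LB1, LB2) = max(41, 36) = 41

41


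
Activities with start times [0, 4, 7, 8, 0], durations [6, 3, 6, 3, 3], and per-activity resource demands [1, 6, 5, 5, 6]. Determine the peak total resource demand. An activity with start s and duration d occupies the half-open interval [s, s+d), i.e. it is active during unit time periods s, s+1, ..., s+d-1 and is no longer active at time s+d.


Each activity i is active on [start_i, start_i + duration_i).
Compute total resource usage per time slot:
  t=0: active resources = [1, 6], total = 7
  t=1: active resources = [1, 6], total = 7
  t=2: active resources = [1, 6], total = 7
  t=3: active resources = [1], total = 1
  t=4: active resources = [1, 6], total = 7
  t=5: active resources = [1, 6], total = 7
  t=6: active resources = [6], total = 6
  t=7: active resources = [5], total = 5
  t=8: active resources = [5, 5], total = 10
  t=9: active resources = [5, 5], total = 10
  t=10: active resources = [5, 5], total = 10
  t=11: active resources = [5], total = 5
  t=12: active resources = [5], total = 5
Peak resource demand = 10

10


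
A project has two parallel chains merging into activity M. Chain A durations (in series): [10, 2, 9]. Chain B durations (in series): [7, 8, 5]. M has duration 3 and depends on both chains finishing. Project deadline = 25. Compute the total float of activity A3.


Forward pass: ES(A3) = sum of predecessors on chain A = 12
EF = ES + duration = 12 + 9 = 21
Backward pass: LF(M) = deadline = 25; LS(M) = 25 - 3 = 22
LF(A3) = LS(M) - sum(successors on chain A) = 22 - 0 = 22
LS = LF - duration = 22 - 9 = 13
Total float = LS - ES = 13 - 12 = 1

1


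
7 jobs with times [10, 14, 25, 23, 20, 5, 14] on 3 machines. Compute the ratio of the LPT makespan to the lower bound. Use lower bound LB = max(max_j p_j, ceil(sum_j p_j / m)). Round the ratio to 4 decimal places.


LPT order: [25, 23, 20, 14, 14, 10, 5]
Machine loads after assignment: [35, 37, 39]
LPT makespan = 39
Lower bound = max(max_job, ceil(total/3)) = max(25, 37) = 37
Ratio = 39 / 37 = 1.0541

1.0541


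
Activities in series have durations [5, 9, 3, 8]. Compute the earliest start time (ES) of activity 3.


Activity 3 starts after activities 1 through 2 complete.
Predecessor durations: [5, 9]
ES = 5 + 9 = 14

14


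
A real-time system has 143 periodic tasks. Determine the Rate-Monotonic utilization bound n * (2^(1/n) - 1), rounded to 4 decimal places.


Compute 2^(1/143) = 1.0048589497
Subtract 1: 1.0048589497 - 1 = 0.0048589497
Multiply by n: 143 * 0.0048589497 = 0.6948298071
Round to 4 dp: 0.6948

0.6948


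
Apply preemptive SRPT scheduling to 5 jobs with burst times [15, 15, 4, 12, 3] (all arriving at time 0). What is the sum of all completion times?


Since all jobs arrive at t=0, SRPT equals SPT ordering.
SPT order: [3, 4, 12, 15, 15]
Completion times:
  Job 1: p=3, C=3
  Job 2: p=4, C=7
  Job 3: p=12, C=19
  Job 4: p=15, C=34
  Job 5: p=15, C=49
Total completion time = 3 + 7 + 19 + 34 + 49 = 112

112


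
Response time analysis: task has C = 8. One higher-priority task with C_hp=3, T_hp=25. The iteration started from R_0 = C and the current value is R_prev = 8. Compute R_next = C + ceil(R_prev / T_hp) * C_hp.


R_next = C + ceil(R_prev / T_hp) * C_hp
ceil(8 / 25) = ceil(0.32) = 1
Interference = 1 * 3 = 3
R_next = 8 + 3 = 11

11


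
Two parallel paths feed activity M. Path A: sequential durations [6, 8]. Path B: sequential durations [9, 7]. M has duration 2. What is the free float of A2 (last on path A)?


ES(A2) = sum of predecessors on chain A = 6
EF(A2) = ES + duration = 6 + 8 = 14
Successor of A2 is M. ES(M) = max(sum(A), sum(B)) = max(14, 16) = 16
Free float = ES(successor) - EF(current) = 16 - 14 = 2

2


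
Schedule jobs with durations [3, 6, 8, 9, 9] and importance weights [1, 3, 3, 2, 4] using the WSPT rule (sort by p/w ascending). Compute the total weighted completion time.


Compute p/w ratios and sort ascending (WSPT): [(6, 3), (9, 4), (8, 3), (3, 1), (9, 2)]
Compute weighted completion times:
  Job (p=6,w=3): C=6, w*C=3*6=18
  Job (p=9,w=4): C=15, w*C=4*15=60
  Job (p=8,w=3): C=23, w*C=3*23=69
  Job (p=3,w=1): C=26, w*C=1*26=26
  Job (p=9,w=2): C=35, w*C=2*35=70
Total weighted completion time = 243

243


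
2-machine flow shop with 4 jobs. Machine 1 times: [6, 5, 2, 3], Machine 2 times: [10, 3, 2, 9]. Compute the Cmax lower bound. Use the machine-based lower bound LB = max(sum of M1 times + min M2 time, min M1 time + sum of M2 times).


LB1 = sum(M1 times) + min(M2 times) = 16 + 2 = 18
LB2 = min(M1 times) + sum(M2 times) = 2 + 24 = 26
Lower bound = max(LB1, LB2) = max(18, 26) = 26

26


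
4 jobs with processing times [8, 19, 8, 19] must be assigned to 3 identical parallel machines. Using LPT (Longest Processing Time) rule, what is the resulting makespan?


Sort jobs in decreasing order (LPT): [19, 19, 8, 8]
Assign each job to the least loaded machine:
  Machine 1: jobs [19], load = 19
  Machine 2: jobs [19], load = 19
  Machine 3: jobs [8, 8], load = 16
Makespan = max load = 19

19


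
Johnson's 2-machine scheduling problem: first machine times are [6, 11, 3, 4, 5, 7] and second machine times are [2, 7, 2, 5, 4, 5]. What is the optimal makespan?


Apply Johnson's rule:
  Group 1 (a <= b): [(4, 4, 5)]
  Group 2 (a > b): [(2, 11, 7), (6, 7, 5), (5, 5, 4), (1, 6, 2), (3, 3, 2)]
Optimal job order: [4, 2, 6, 5, 1, 3]
Schedule:
  Job 4: M1 done at 4, M2 done at 9
  Job 2: M1 done at 15, M2 done at 22
  Job 6: M1 done at 22, M2 done at 27
  Job 5: M1 done at 27, M2 done at 31
  Job 1: M1 done at 33, M2 done at 35
  Job 3: M1 done at 36, M2 done at 38
Makespan = 38

38


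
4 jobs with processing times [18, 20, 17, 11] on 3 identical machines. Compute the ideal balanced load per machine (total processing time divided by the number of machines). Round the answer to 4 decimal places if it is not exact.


Total processing time = 18 + 20 + 17 + 11 = 66
Number of machines = 3
Ideal balanced load = 66 / 3 = 22.0

22.0


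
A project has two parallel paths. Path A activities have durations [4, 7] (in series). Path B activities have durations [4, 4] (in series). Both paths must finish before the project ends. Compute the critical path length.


Path A total = 4 + 7 = 11
Path B total = 4 + 4 = 8
Critical path = longest path = max(11, 8) = 11

11


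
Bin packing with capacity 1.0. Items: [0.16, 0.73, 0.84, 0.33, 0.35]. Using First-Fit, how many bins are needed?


Place items sequentially using First-Fit:
  Item 0.16 -> new Bin 1
  Item 0.73 -> Bin 1 (now 0.89)
  Item 0.84 -> new Bin 2
  Item 0.33 -> new Bin 3
  Item 0.35 -> Bin 3 (now 0.68)
Total bins used = 3

3


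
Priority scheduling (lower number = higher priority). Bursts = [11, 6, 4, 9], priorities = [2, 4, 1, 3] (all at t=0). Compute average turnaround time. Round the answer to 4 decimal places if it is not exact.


Sort by priority (ascending = highest first):
Order: [(1, 4), (2, 11), (3, 9), (4, 6)]
Completion times:
  Priority 1, burst=4, C=4
  Priority 2, burst=11, C=15
  Priority 3, burst=9, C=24
  Priority 4, burst=6, C=30
Average turnaround = 73/4 = 18.25

18.25


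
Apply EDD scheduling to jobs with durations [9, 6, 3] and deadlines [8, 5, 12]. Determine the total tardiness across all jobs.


Sort by due date (EDD order): [(6, 5), (9, 8), (3, 12)]
Compute completion times and tardiness:
  Job 1: p=6, d=5, C=6, tardiness=max(0,6-5)=1
  Job 2: p=9, d=8, C=15, tardiness=max(0,15-8)=7
  Job 3: p=3, d=12, C=18, tardiness=max(0,18-12)=6
Total tardiness = 14

14


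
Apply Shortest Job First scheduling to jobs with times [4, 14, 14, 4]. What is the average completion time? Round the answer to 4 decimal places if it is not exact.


SJF order (ascending): [4, 4, 14, 14]
Completion times:
  Job 1: burst=4, C=4
  Job 2: burst=4, C=8
  Job 3: burst=14, C=22
  Job 4: burst=14, C=36
Average completion = 70/4 = 17.5

17.5


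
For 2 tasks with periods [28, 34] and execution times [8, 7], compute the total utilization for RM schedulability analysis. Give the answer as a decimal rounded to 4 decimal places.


Compute individual utilizations (exact fractions):
  Task 1: C/T = 8/28 = 2/7 (approx. 0.2857)
  Task 2: C/T = 7/34 (approx. 0.2059)
Total utilization U = 2/7 + 7/34 = 117/238
Rounded to 4 decimal places: U = 0.4916
RM (Liu & Layland) bound for 2 tasks = 0.828427; compare with U = 117/238 (approx. 0.491597)
U <= bound, so schedulable by RM sufficient condition.

0.4916
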